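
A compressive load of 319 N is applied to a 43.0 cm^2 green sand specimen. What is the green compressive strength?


Formula: Compressive Strength = Force / Area
Strength = 319 N / 43.0 cm^2 = 7.4186 N/cm^2


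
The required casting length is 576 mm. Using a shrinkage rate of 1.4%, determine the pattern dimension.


Formula: L_pattern = L_casting * (1 + shrinkage_rate/100)
Shrinkage factor = 1 + 1.4/100 = 1.014
L_pattern = 576 mm * 1.014 = 584.0640 mm

584.0640 mm


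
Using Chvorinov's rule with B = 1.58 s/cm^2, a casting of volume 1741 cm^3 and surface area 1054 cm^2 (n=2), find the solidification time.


Formula: t_s = B * (V/A)^n  (Chvorinov's rule, n=2)
Modulus M = V/A = 1741/1054 = 1.651803 cm
M^2 = 1.651803^2 = 2.728453 cm^2
t_s = 1.58 * 2.728453 = 4.3110 s

Final answer: 4.3110 s


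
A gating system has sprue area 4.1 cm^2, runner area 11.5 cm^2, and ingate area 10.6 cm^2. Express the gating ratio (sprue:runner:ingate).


Sprue:Runner:Ingate = 1 : 11.5/4.1 : 10.6/4.1 = 1:2.80:2.59

Final answer: 1:2.80:2.59


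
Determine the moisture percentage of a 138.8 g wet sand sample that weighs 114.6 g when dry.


Formula: MC = (W_wet - W_dry) / W_wet * 100
Water mass = 138.8 - 114.6 = 24.2 g
MC = 24.2 / 138.8 * 100 = 17.4352%

Final answer: 17.4352%


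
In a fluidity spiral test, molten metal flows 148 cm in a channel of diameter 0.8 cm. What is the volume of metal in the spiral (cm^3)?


Formula: V = pi * (d/2)^2 * L  (cylinder volume)
Radius = 0.8/2 = 0.4 cm
V = pi * 0.4^2 * 148 = 74.3929 cm^3

Final answer: 74.3929 cm^3


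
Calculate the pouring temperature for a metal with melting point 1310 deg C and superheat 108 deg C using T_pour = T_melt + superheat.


Formula: T_pour = T_melt + Superheat
T_pour = 1310 + 108 = 1418 deg C


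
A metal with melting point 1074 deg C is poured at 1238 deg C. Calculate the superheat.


Formula: Superheat = T_pour - T_melt
Superheat = 1238 - 1074 = 164 deg C


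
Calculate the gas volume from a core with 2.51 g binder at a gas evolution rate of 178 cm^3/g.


Formula: V_gas = W_binder * gas_evolution_rate
V = 2.51 g * 178 cm^3/g = 446.7800 cm^3

Final answer: 446.7800 cm^3


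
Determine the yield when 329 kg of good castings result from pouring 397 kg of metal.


Formula: Casting Yield = (W_good / W_total) * 100
Yield = (329 kg / 397 kg) * 100 = 82.8715%

Final answer: 82.8715%


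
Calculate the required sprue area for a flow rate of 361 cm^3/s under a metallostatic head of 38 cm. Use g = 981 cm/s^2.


Formula: v = sqrt(2*g*h), A = Q/v
Velocity: v = sqrt(2 * 981 * 38) = sqrt(74556) = 273.0494 cm/s
Sprue area: A = Q / v = 361 / 273.0494 = 1.3221 cm^2

Answer: 1.3221 cm^2


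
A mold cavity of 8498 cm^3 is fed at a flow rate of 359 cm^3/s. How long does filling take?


Formula: t_fill = V_mold / Q_flow
t = 8498 cm^3 / 359 cm^3/s = 23.6713 s

Answer: 23.6713 s


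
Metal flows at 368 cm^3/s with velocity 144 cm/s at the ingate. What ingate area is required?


Formula: A_ingate = Q / v  (continuity equation)
A = 368 cm^3/s / 144 cm/s = 2.5556 cm^2


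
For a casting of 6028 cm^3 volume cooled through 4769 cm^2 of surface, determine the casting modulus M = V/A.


Formula: Casting Modulus M = V / A
M = 6028 cm^3 / 4769 cm^2 = 1.2640 cm

Answer: 1.2640 cm


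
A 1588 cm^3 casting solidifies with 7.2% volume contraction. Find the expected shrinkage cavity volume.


Formula: V_shrink = V_casting * shrinkage_pct / 100
V_shrink = 1588 cm^3 * 7.2 / 100 = 114.3360 cm^3

114.3360 cm^3


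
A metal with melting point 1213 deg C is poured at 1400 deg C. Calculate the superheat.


Formula: Superheat = T_pour - T_melt
Superheat = 1400 - 1213 = 187 deg C

Final answer: 187 deg C


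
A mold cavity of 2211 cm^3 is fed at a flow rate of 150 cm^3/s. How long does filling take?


Formula: t_fill = V_mold / Q_flow
t = 2211 cm^3 / 150 cm^3/s = 14.7400 s

Answer: 14.7400 s


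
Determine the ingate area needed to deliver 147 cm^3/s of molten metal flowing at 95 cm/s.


Formula: A_ingate = Q / v  (continuity equation)
A = 147 cm^3/s / 95 cm/s = 1.5474 cm^2

Final answer: 1.5474 cm^2


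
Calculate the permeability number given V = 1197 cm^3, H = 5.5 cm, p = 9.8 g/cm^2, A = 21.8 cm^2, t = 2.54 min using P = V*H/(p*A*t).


Formula: Permeability Number P = (V * H) / (p * A * t)
Numerator: V * H = 1197 * 5.5 = 6583.5
Denominator: p * A * t = 9.8 * 21.8 * 2.54 = 542.6456
P = 6583.5 / 542.6456 = 12.1322

Final answer: 12.1322


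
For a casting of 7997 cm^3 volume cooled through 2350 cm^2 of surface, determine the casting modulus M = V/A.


Formula: Casting Modulus M = V / A
M = 7997 cm^3 / 2350 cm^2 = 3.4030 cm


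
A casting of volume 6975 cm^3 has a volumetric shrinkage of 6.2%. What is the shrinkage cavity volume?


Formula: V_shrink = V_casting * shrinkage_pct / 100
V_shrink = 6975 cm^3 * 6.2 / 100 = 432.4500 cm^3

432.4500 cm^3


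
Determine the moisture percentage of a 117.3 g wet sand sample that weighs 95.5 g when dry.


Formula: MC = (W_wet - W_dry) / W_wet * 100
Water mass = 117.3 - 95.5 = 21.8 g
MC = 21.8 / 117.3 * 100 = 18.5848%

Final answer: 18.5848%


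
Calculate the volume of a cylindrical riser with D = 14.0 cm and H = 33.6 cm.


Formula: V = pi * (D/2)^2 * H  (cylinder volume)
Radius = D/2 = 14.0/2 = 7.0 cm
V = pi * 7.0^2 * 33.6 = 5172.3181 cm^3


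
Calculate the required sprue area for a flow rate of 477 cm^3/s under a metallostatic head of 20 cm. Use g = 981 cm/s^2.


Formula: v = sqrt(2*g*h), A = Q/v
Velocity: v = sqrt(2 * 981 * 20) = sqrt(39240) = 198.0909 cm/s
Sprue area: A = Q / v = 477 / 198.0909 = 2.4080 cm^2

2.4080 cm^2


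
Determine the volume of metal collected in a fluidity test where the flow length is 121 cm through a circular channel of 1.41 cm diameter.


Formula: V = pi * (d/2)^2 * L  (cylinder volume)
Radius = 1.41/2 = 0.705 cm
V = pi * 0.705^2 * 121 = 188.9355 cm^3

188.9355 cm^3


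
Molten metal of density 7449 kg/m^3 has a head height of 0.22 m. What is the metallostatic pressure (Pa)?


Formula: P = rho * g * h
rho * g = 7449 * 9.81 = 73074.69 N/m^3
P = 73074.69 * 0.22 = 16076.4318 Pa

Answer: 16076.4318 Pa


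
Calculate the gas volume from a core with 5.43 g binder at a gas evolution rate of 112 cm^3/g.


Formula: V_gas = W_binder * gas_evolution_rate
V = 5.43 g * 112 cm^3/g = 608.1600 cm^3

Final answer: 608.1600 cm^3


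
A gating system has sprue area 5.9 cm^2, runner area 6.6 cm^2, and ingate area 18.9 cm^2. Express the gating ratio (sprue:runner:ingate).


Sprue:Runner:Ingate = 1 : 6.6/5.9 : 18.9/5.9 = 1:1.12:3.20


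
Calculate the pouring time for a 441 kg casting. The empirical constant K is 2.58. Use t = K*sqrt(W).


Formula: t = K * sqrt(W)
sqrt(W) = sqrt(441) = 21.00000
t = 2.58 * 21.00000 = 54.1800 s

Final answer: 54.1800 s


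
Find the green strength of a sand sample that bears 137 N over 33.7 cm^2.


Formula: Compressive Strength = Force / Area
Strength = 137 N / 33.7 cm^2 = 4.0653 N/cm^2

4.0653 N/cm^2


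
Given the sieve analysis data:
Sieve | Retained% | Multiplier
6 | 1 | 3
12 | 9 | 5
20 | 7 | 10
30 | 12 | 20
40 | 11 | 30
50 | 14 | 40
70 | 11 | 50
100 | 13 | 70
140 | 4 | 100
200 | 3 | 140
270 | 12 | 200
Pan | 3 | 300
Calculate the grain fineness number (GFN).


Formula: GFN = sum(pct * multiplier) / sum(pct)
sum(pct * multiplier) = 6828
sum(pct) = 100
GFN = 6828 / 100 = 68.28

Answer: 68.28


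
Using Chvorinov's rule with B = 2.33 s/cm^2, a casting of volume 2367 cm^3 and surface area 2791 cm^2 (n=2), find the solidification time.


Formula: t_s = B * (V/A)^n  (Chvorinov's rule, n=2)
Modulus M = V/A = 2367/2791 = 0.848083 cm
M^2 = 0.848083^2 = 0.719245 cm^2
t_s = 2.33 * 0.719245 = 1.6758 s

Answer: 1.6758 s


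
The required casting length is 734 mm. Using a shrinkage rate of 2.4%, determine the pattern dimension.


Formula: L_pattern = L_casting * (1 + shrinkage_rate/100)
Shrinkage factor = 1 + 2.4/100 = 1.024
L_pattern = 734 mm * 1.024 = 751.6160 mm

Final answer: 751.6160 mm


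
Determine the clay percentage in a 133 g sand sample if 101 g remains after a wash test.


Formula: Clay% = (W_total - W_washed) / W_total * 100
Clay mass = 133 - 101 = 32 g
Clay% = 32 / 133 * 100 = 24.0602%

24.0602%


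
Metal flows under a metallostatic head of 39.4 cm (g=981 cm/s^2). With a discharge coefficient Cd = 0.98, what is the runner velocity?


Formula: v = Cd * sqrt(2 * g * h)  (Torricelli with discharge coefficient)
2*g*h = 2 * 981 * 39.4 = 77302.8 cm^2/s^2
sqrt(77302.8) = 278.03381 cm/s
v = 0.98 * 278.03381 = 272.4731 cm/s


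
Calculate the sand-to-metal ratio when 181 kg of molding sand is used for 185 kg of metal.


Formula: Sand-to-Metal Ratio = W_sand / W_metal
Ratio = 181 kg / 185 kg = 0.9784

Answer: 0.9784


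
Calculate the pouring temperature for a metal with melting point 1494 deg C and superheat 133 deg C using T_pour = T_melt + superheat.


Formula: T_pour = T_melt + Superheat
T_pour = 1494 + 133 = 1627 deg C


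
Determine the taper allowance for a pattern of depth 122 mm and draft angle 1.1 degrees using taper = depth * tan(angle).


Formula: taper = depth * tan(draft_angle)
tan(1.1 deg) = 0.0192010
taper = 122 mm * 0.0192010 = 2.3425 mm


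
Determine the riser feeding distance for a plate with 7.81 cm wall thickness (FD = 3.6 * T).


Formula: FD = 3.6 * T  (riser feeding-distance rule)
FD = 3.6 * 7.81 cm = 28.1160 cm

Final answer: 28.1160 cm


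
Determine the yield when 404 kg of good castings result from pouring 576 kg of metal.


Formula: Casting Yield = (W_good / W_total) * 100
Yield = (404 kg / 576 kg) * 100 = 70.1389%

70.1389%


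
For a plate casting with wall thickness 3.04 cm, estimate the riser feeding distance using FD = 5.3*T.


Formula: FD = 5.3 * T  (riser feeding-distance rule)
FD = 5.3 * 3.04 cm = 16.1120 cm

Final answer: 16.1120 cm


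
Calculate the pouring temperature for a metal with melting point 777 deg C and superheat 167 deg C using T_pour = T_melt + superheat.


Formula: T_pour = T_melt + Superheat
T_pour = 777 + 167 = 944 deg C

944 deg C


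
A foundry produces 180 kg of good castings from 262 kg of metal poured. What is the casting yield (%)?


Formula: Casting Yield = (W_good / W_total) * 100
Yield = (180 kg / 262 kg) * 100 = 68.7023%

Answer: 68.7023%


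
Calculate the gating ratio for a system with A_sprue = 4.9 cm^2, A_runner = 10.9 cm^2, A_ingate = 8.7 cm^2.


Sprue:Runner:Ingate = 1 : 10.9/4.9 : 8.7/4.9 = 1:2.22:1.78

Answer: 1:2.22:1.78


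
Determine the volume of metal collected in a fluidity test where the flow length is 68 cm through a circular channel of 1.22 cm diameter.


Formula: V = pi * (d/2)^2 * L  (cylinder volume)
Radius = 1.22/2 = 0.61 cm
V = pi * 0.61^2 * 68 = 79.4911 cm^3

79.4911 cm^3


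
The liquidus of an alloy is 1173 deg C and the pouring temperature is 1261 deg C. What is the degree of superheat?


Formula: Superheat = T_pour - T_melt
Superheat = 1261 - 1173 = 88 deg C

Final answer: 88 deg C


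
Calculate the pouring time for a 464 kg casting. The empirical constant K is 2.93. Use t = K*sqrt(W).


Formula: t = K * sqrt(W)
sqrt(W) = sqrt(464) = 21.54066
t = 2.93 * 21.54066 = 63.1141 s

Answer: 63.1141 s


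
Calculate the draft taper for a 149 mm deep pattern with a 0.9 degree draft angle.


Formula: taper = depth * tan(draft_angle)
tan(0.9 deg) = 0.0157093
taper = 149 mm * 0.0157093 = 2.3407 mm

Final answer: 2.3407 mm


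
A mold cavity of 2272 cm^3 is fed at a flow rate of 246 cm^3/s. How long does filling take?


Formula: t_fill = V_mold / Q_flow
t = 2272 cm^3 / 246 cm^3/s = 9.2358 s

Final answer: 9.2358 s


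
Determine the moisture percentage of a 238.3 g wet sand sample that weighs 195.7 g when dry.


Formula: MC = (W_wet - W_dry) / W_wet * 100
Water mass = 238.3 - 195.7 = 42.6 g
MC = 42.6 / 238.3 * 100 = 17.8766%

Final answer: 17.8766%


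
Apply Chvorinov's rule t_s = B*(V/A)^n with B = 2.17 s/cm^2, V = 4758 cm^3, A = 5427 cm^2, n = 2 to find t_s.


Formula: t_s = B * (V/A)^n  (Chvorinov's rule, n=2)
Modulus M = V/A = 4758/5427 = 0.876727 cm
M^2 = 0.876727^2 = 0.768650 cm^2
t_s = 2.17 * 0.768650 = 1.6680 s


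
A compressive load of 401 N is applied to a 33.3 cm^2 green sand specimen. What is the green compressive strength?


Formula: Compressive Strength = Force / Area
Strength = 401 N / 33.3 cm^2 = 12.0420 N/cm^2

Answer: 12.0420 N/cm^2


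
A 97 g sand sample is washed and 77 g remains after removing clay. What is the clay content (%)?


Formula: Clay% = (W_total - W_washed) / W_total * 100
Clay mass = 97 - 77 = 20 g
Clay% = 20 / 97 * 100 = 20.6186%

Final answer: 20.6186%


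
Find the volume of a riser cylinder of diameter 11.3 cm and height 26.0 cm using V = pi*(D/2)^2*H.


Formula: V = pi * (D/2)^2 * H  (cylinder volume)
Radius = D/2 = 11.3/2 = 5.65 cm
V = pi * 5.65^2 * 26.0 = 2607.4748 cm^3

Answer: 2607.4748 cm^3


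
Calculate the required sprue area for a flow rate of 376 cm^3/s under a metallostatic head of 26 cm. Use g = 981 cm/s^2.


Formula: v = sqrt(2*g*h), A = Q/v
Velocity: v = sqrt(2 * 981 * 26) = sqrt(51012) = 225.8584 cm/s
Sprue area: A = Q / v = 376 / 225.8584 = 1.6648 cm^2

1.6648 cm^2


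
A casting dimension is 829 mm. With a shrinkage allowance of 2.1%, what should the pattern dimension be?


Formula: L_pattern = L_casting * (1 + shrinkage_rate/100)
Shrinkage factor = 1 + 2.1/100 = 1.021
L_pattern = 829 mm * 1.021 = 846.4090 mm

Final answer: 846.4090 mm


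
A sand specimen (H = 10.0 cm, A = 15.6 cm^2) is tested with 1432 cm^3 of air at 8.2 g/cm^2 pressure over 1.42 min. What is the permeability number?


Formula: Permeability Number P = (V * H) / (p * A * t)
Numerator: V * H = 1432 * 10.0 = 14320.0
Denominator: p * A * t = 8.2 * 15.6 * 1.42 = 181.6464
P = 14320.0 / 181.6464 = 78.8345

Final answer: 78.8345


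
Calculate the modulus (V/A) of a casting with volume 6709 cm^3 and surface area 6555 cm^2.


Formula: Casting Modulus M = V / A
M = 6709 cm^3 / 6555 cm^2 = 1.0235 cm

Answer: 1.0235 cm


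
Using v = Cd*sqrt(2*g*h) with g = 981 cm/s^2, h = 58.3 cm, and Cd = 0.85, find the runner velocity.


Formula: v = Cd * sqrt(2 * g * h)  (Torricelli with discharge coefficient)
2*g*h = 2 * 981 * 58.3 = 114384.6 cm^2/s^2
sqrt(114384.6) = 338.20792 cm/s
v = 0.85 * 338.20792 = 287.4767 cm/s

Final answer: 287.4767 cm/s


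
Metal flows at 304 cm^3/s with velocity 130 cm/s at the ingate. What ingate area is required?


Formula: A_ingate = Q / v  (continuity equation)
A = 304 cm^3/s / 130 cm/s = 2.3385 cm^2

Answer: 2.3385 cm^2


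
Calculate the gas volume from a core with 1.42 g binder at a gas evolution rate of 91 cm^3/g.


Formula: V_gas = W_binder * gas_evolution_rate
V = 1.42 g * 91 cm^3/g = 129.2200 cm^3

Final answer: 129.2200 cm^3


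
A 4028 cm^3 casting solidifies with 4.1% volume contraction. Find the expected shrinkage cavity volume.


Formula: V_shrink = V_casting * shrinkage_pct / 100
V_shrink = 4028 cm^3 * 4.1 / 100 = 165.1480 cm^3

Final answer: 165.1480 cm^3


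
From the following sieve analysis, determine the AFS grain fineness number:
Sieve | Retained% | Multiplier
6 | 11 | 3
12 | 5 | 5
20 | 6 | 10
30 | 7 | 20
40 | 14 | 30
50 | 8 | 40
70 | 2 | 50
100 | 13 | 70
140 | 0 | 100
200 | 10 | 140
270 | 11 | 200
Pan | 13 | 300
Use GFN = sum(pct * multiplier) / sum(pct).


Formula: GFN = sum(pct * multiplier) / sum(pct)
sum(pct * multiplier) = 9508
sum(pct) = 100
GFN = 9508 / 100 = 95.08

95.08


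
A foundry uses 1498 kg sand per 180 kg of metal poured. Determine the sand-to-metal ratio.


Formula: Sand-to-Metal Ratio = W_sand / W_metal
Ratio = 1498 kg / 180 kg = 8.3222

Final answer: 8.3222


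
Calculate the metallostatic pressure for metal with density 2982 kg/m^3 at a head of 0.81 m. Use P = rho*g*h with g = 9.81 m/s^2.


Formula: P = rho * g * h
rho * g = 2982 * 9.81 = 29253.42 N/m^3
P = 29253.42 * 0.81 = 23695.2702 Pa

Answer: 23695.2702 Pa


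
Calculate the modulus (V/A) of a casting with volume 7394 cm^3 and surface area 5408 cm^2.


Formula: Casting Modulus M = V / A
M = 7394 cm^3 / 5408 cm^2 = 1.3672 cm

Final answer: 1.3672 cm


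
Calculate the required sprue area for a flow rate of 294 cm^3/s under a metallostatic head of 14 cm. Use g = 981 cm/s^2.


Formula: v = sqrt(2*g*h), A = Q/v
Velocity: v = sqrt(2 * 981 * 14) = sqrt(27468) = 165.7347 cm/s
Sprue area: A = Q / v = 294 / 165.7347 = 1.7739 cm^2

Final answer: 1.7739 cm^2


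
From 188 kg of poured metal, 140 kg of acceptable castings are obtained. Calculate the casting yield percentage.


Formula: Casting Yield = (W_good / W_total) * 100
Yield = (140 kg / 188 kg) * 100 = 74.4681%

Answer: 74.4681%


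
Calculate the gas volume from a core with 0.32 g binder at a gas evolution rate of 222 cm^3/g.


Formula: V_gas = W_binder * gas_evolution_rate
V = 0.32 g * 222 cm^3/g = 71.0400 cm^3

Answer: 71.0400 cm^3


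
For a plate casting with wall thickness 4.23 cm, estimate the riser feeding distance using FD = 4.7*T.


Formula: FD = 4.7 * T  (riser feeding-distance rule)
FD = 4.7 * 4.23 cm = 19.8810 cm

Final answer: 19.8810 cm


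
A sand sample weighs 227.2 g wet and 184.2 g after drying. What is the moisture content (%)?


Formula: MC = (W_wet - W_dry) / W_wet * 100
Water mass = 227.2 - 184.2 = 43.0 g
MC = 43.0 / 227.2 * 100 = 18.9261%

Answer: 18.9261%


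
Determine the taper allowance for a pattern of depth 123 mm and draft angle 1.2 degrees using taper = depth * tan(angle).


Formula: taper = depth * tan(draft_angle)
tan(1.2 deg) = 0.0209470
taper = 123 mm * 0.0209470 = 2.5765 mm

2.5765 mm


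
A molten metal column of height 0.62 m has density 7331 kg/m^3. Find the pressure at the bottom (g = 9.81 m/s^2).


Formula: P = rho * g * h
rho * g = 7331 * 9.81 = 71917.11 N/m^3
P = 71917.11 * 0.62 = 44588.6082 Pa

Final answer: 44588.6082 Pa


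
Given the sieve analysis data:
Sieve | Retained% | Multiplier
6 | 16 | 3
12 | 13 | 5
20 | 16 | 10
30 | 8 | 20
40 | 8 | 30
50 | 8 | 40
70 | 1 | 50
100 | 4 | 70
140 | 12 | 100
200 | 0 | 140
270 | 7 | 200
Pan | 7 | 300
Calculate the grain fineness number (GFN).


Formula: GFN = sum(pct * multiplier) / sum(pct)
sum(pct * multiplier) = 6023
sum(pct) = 100
GFN = 6023 / 100 = 60.23

60.23


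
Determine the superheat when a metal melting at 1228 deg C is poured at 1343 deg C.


Formula: Superheat = T_pour - T_melt
Superheat = 1343 - 1228 = 115 deg C

Final answer: 115 deg C


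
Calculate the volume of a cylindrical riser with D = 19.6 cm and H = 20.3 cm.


Formula: V = pi * (D/2)^2 * H  (cylinder volume)
Radius = D/2 = 19.6/2 = 9.8 cm
V = pi * 9.8^2 * 20.3 = 6124.8867 cm^3

Answer: 6124.8867 cm^3


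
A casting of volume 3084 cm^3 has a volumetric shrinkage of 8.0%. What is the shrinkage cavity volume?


Formula: V_shrink = V_casting * shrinkage_pct / 100
V_shrink = 3084 cm^3 * 8.0 / 100 = 246.7200 cm^3


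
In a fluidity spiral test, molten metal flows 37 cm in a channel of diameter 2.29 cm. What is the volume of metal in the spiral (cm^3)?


Formula: V = pi * (d/2)^2 * L  (cylinder volume)
Radius = 2.29/2 = 1.145 cm
V = pi * 1.145^2 * 37 = 152.3921 cm^3

Answer: 152.3921 cm^3


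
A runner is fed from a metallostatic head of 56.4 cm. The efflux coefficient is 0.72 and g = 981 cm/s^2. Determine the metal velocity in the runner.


Formula: v = Cd * sqrt(2 * g * h)  (Torricelli with discharge coefficient)
2*g*h = 2 * 981 * 56.4 = 110656.8 cm^2/s^2
sqrt(110656.8) = 332.65117 cm/s
v = 0.72 * 332.65117 = 239.5088 cm/s

Final answer: 239.5088 cm/s


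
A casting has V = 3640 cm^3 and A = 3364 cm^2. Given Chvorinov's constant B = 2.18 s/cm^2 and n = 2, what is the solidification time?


Formula: t_s = B * (V/A)^n  (Chvorinov's rule, n=2)
Modulus M = V/A = 3640/3364 = 1.082045 cm
M^2 = 1.082045^2 = 1.170821 cm^2
t_s = 2.18 * 1.170821 = 2.5524 s

Answer: 2.5524 s


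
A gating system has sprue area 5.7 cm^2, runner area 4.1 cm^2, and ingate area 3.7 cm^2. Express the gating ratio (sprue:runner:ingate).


Sprue:Runner:Ingate = 1 : 4.1/5.7 : 3.7/5.7 = 1:0.72:0.65

Answer: 1:0.72:0.65


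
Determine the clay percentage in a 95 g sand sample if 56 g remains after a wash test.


Formula: Clay% = (W_total - W_washed) / W_total * 100
Clay mass = 95 - 56 = 39 g
Clay% = 39 / 95 * 100 = 41.0526%

41.0526%


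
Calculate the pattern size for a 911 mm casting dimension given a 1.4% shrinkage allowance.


Formula: L_pattern = L_casting * (1 + shrinkage_rate/100)
Shrinkage factor = 1 + 1.4/100 = 1.014
L_pattern = 911 mm * 1.014 = 923.7540 mm


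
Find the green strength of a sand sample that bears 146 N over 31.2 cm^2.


Formula: Compressive Strength = Force / Area
Strength = 146 N / 31.2 cm^2 = 4.6795 N/cm^2

Answer: 4.6795 N/cm^2


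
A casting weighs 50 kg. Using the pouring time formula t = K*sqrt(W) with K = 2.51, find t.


Formula: t = K * sqrt(W)
sqrt(W) = sqrt(50) = 7.07107
t = 2.51 * 7.07107 = 17.7484 s

Final answer: 17.7484 s


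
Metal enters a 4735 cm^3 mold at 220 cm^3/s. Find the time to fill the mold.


Formula: t_fill = V_mold / Q_flow
t = 4735 cm^3 / 220 cm^3/s = 21.5227 s


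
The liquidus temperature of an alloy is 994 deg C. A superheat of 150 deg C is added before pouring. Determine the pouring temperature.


Formula: T_pour = T_melt + Superheat
T_pour = 994 + 150 = 1144 deg C


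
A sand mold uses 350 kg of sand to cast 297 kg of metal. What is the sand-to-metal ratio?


Formula: Sand-to-Metal Ratio = W_sand / W_metal
Ratio = 350 kg / 297 kg = 1.1785

Final answer: 1.1785


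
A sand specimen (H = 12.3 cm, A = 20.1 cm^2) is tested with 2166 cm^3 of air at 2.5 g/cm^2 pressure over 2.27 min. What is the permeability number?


Formula: Permeability Number P = (V * H) / (p * A * t)
Numerator: V * H = 2166 * 12.3 = 26641.8
Denominator: p * A * t = 2.5 * 20.1 * 2.27 = 114.0675
P = 26641.8 / 114.0675 = 233.5617

Final answer: 233.5617


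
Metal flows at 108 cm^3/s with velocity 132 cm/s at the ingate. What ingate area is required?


Formula: A_ingate = Q / v  (continuity equation)
A = 108 cm^3/s / 132 cm/s = 0.8182 cm^2

0.8182 cm^2


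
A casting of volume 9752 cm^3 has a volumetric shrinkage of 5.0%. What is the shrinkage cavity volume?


Formula: V_shrink = V_casting * shrinkage_pct / 100
V_shrink = 9752 cm^3 * 5.0 / 100 = 487.6000 cm^3

487.6000 cm^3


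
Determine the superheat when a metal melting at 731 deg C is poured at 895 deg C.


Formula: Superheat = T_pour - T_melt
Superheat = 895 - 731 = 164 deg C

164 deg C


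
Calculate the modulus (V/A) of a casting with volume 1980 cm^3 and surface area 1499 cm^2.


Formula: Casting Modulus M = V / A
M = 1980 cm^3 / 1499 cm^2 = 1.3209 cm


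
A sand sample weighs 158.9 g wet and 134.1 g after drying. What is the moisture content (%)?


Formula: MC = (W_wet - W_dry) / W_wet * 100
Water mass = 158.9 - 134.1 = 24.8 g
MC = 24.8 / 158.9 * 100 = 15.6073%

Answer: 15.6073%


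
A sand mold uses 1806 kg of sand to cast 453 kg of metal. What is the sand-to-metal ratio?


Formula: Sand-to-Metal Ratio = W_sand / W_metal
Ratio = 1806 kg / 453 kg = 3.9868

3.9868


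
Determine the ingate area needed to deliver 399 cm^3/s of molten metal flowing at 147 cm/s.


Formula: A_ingate = Q / v  (continuity equation)
A = 399 cm^3/s / 147 cm/s = 2.7143 cm^2

2.7143 cm^2


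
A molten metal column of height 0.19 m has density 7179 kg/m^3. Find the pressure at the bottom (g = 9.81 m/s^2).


Formula: P = rho * g * h
rho * g = 7179 * 9.81 = 70425.99 N/m^3
P = 70425.99 * 0.19 = 13380.9381 Pa

Answer: 13380.9381 Pa


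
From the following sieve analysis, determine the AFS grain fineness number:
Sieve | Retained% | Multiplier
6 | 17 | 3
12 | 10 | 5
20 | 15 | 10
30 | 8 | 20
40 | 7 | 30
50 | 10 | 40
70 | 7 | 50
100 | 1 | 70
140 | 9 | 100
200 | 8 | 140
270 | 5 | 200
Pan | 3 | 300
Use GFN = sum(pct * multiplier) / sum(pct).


Formula: GFN = sum(pct * multiplier) / sum(pct)
sum(pct * multiplier) = 5361
sum(pct) = 100
GFN = 5361 / 100 = 53.61

53.61


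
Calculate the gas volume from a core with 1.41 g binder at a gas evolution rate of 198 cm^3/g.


Formula: V_gas = W_binder * gas_evolution_rate
V = 1.41 g * 198 cm^3/g = 279.1800 cm^3

279.1800 cm^3


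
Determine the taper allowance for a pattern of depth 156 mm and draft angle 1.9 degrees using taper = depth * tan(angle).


Formula: taper = depth * tan(draft_angle)
tan(1.9 deg) = 0.0331734
taper = 156 mm * 0.0331734 = 5.1751 mm


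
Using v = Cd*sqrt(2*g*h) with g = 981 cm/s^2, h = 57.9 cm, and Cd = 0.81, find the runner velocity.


Formula: v = Cd * sqrt(2 * g * h)  (Torricelli with discharge coefficient)
2*g*h = 2 * 981 * 57.9 = 113599.8 cm^2/s^2
sqrt(113599.8) = 337.04569 cm/s
v = 0.81 * 337.04569 = 273.0070 cm/s

273.0070 cm/s


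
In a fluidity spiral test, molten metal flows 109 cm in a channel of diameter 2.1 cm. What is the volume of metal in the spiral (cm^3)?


Formula: V = pi * (d/2)^2 * L  (cylinder volume)
Radius = 2.1/2 = 1.05 cm
V = pi * 1.05^2 * 109 = 377.5330 cm^3

Answer: 377.5330 cm^3


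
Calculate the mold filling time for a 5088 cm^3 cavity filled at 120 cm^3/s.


Formula: t_fill = V_mold / Q_flow
t = 5088 cm^3 / 120 cm^3/s = 42.4000 s

Answer: 42.4000 s


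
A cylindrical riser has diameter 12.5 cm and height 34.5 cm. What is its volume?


Formula: V = pi * (D/2)^2 * H  (cylinder volume)
Radius = D/2 = 12.5/2 = 6.25 cm
V = pi * 6.25^2 * 34.5 = 4233.7870 cm^3

4233.7870 cm^3


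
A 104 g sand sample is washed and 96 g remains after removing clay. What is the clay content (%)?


Formula: Clay% = (W_total - W_washed) / W_total * 100
Clay mass = 104 - 96 = 8 g
Clay% = 8 / 104 * 100 = 7.6923%

Answer: 7.6923%


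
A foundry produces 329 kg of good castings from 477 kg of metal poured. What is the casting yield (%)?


Formula: Casting Yield = (W_good / W_total) * 100
Yield = (329 kg / 477 kg) * 100 = 68.9727%

Final answer: 68.9727%


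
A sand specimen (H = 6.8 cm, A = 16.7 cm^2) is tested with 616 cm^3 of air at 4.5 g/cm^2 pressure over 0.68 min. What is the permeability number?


Formula: Permeability Number P = (V * H) / (p * A * t)
Numerator: V * H = 616 * 6.8 = 4188.8
Denominator: p * A * t = 4.5 * 16.7 * 0.68 = 51.102
P = 4188.8 / 51.102 = 81.9694

Final answer: 81.9694


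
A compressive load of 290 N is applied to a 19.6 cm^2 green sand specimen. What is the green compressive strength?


Formula: Compressive Strength = Force / Area
Strength = 290 N / 19.6 cm^2 = 14.7959 N/cm^2


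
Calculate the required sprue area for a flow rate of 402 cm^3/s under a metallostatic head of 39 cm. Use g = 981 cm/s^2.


Formula: v = sqrt(2*g*h), A = Q/v
Velocity: v = sqrt(2 * 981 * 39) = sqrt(76518) = 276.6189 cm/s
Sprue area: A = Q / v = 402 / 276.6189 = 1.4533 cm^2

1.4533 cm^2


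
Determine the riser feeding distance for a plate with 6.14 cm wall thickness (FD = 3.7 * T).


Formula: FD = 3.7 * T  (riser feeding-distance rule)
FD = 3.7 * 6.14 cm = 22.7180 cm


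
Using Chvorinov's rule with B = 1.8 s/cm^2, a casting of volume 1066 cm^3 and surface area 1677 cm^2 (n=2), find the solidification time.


Formula: t_s = B * (V/A)^n  (Chvorinov's rule, n=2)
Modulus M = V/A = 1066/1677 = 0.635659 cm
M^2 = 0.635659^2 = 0.404062 cm^2
t_s = 1.8 * 0.404062 = 0.7273 s


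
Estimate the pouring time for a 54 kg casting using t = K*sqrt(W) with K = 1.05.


Formula: t = K * sqrt(W)
sqrt(W) = sqrt(54) = 7.34847
t = 1.05 * 7.34847 = 7.7159 s

Answer: 7.7159 s


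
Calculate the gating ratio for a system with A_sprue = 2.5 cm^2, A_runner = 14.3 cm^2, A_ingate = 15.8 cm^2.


Sprue:Runner:Ingate = 1 : 14.3/2.5 : 15.8/2.5 = 1:5.72:6.32

1:5.72:6.32


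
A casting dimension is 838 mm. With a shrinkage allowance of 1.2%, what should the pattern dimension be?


Formula: L_pattern = L_casting * (1 + shrinkage_rate/100)
Shrinkage factor = 1 + 1.2/100 = 1.012
L_pattern = 838 mm * 1.012 = 848.0560 mm

Final answer: 848.0560 mm


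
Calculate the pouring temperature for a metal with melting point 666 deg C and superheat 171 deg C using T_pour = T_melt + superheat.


Formula: T_pour = T_melt + Superheat
T_pour = 666 + 171 = 837 deg C

Final answer: 837 deg C


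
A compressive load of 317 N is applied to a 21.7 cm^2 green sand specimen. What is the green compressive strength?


Formula: Compressive Strength = Force / Area
Strength = 317 N / 21.7 cm^2 = 14.6083 N/cm^2


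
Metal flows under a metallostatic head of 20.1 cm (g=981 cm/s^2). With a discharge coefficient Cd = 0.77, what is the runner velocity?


Formula: v = Cd * sqrt(2 * g * h)  (Torricelli with discharge coefficient)
2*g*h = 2 * 981 * 20.1 = 39436.2 cm^2/s^2
sqrt(39436.2) = 198.58550 cm/s
v = 0.77 * 198.58550 = 152.9108 cm/s


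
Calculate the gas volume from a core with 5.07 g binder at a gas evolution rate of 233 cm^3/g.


Formula: V_gas = W_binder * gas_evolution_rate
V = 5.07 g * 233 cm^3/g = 1181.3100 cm^3

Final answer: 1181.3100 cm^3


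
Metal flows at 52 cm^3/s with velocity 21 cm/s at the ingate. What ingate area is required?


Formula: A_ingate = Q / v  (continuity equation)
A = 52 cm^3/s / 21 cm/s = 2.4762 cm^2

2.4762 cm^2


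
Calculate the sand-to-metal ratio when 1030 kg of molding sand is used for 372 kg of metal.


Formula: Sand-to-Metal Ratio = W_sand / W_metal
Ratio = 1030 kg / 372 kg = 2.7688

2.7688


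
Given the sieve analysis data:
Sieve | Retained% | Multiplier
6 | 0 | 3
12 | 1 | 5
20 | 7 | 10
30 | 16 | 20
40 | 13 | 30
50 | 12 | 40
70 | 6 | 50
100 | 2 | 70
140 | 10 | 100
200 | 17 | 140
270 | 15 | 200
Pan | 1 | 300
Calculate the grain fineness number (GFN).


Formula: GFN = sum(pct * multiplier) / sum(pct)
sum(pct * multiplier) = 8385
sum(pct) = 100
GFN = 8385 / 100 = 83.85

Answer: 83.85


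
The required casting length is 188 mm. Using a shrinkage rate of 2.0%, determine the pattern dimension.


Formula: L_pattern = L_casting * (1 + shrinkage_rate/100)
Shrinkage factor = 1 + 2.0/100 = 1.02
L_pattern = 188 mm * 1.02 = 191.7600 mm

191.7600 mm


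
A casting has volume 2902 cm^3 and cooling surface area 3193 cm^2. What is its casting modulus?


Formula: Casting Modulus M = V / A
M = 2902 cm^3 / 3193 cm^2 = 0.9089 cm

Answer: 0.9089 cm


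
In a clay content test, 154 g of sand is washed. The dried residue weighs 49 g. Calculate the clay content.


Formula: Clay% = (W_total - W_washed) / W_total * 100
Clay mass = 154 - 49 = 105 g
Clay% = 105 / 154 * 100 = 68.1818%


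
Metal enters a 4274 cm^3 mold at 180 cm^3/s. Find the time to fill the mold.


Formula: t_fill = V_mold / Q_flow
t = 4274 cm^3 / 180 cm^3/s = 23.7444 s

Final answer: 23.7444 s


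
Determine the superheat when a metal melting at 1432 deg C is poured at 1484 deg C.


Formula: Superheat = T_pour - T_melt
Superheat = 1484 - 1432 = 52 deg C

Answer: 52 deg C


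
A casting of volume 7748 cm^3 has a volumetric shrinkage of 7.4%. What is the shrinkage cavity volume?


Formula: V_shrink = V_casting * shrinkage_pct / 100
V_shrink = 7748 cm^3 * 7.4 / 100 = 573.3520 cm^3

573.3520 cm^3


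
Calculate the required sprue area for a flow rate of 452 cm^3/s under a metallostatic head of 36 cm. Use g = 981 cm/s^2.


Formula: v = sqrt(2*g*h), A = Q/v
Velocity: v = sqrt(2 * 981 * 36) = sqrt(70632) = 265.7668 cm/s
Sprue area: A = Q / v = 452 / 265.7668 = 1.7007 cm^2

Answer: 1.7007 cm^2


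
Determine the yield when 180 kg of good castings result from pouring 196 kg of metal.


Formula: Casting Yield = (W_good / W_total) * 100
Yield = (180 kg / 196 kg) * 100 = 91.8367%

Answer: 91.8367%


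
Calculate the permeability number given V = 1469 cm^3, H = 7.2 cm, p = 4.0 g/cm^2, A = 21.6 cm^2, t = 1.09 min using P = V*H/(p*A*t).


Formula: Permeability Number P = (V * H) / (p * A * t)
Numerator: V * H = 1469 * 7.2 = 10576.8
Denominator: p * A * t = 4.0 * 21.6 * 1.09 = 94.176
P = 10576.8 / 94.176 = 112.3089

Final answer: 112.3089


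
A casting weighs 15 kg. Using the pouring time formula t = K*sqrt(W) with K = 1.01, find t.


Formula: t = K * sqrt(W)
sqrt(W) = sqrt(15) = 3.87298
t = 1.01 * 3.87298 = 3.9117 s


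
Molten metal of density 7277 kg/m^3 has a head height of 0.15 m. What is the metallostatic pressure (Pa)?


Formula: P = rho * g * h
rho * g = 7277 * 9.81 = 71387.37 N/m^3
P = 71387.37 * 0.15 = 10708.1055 Pa

Final answer: 10708.1055 Pa


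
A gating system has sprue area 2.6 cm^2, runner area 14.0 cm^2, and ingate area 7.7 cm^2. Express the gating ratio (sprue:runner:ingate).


Sprue:Runner:Ingate = 1 : 14.0/2.6 : 7.7/2.6 = 1:5.38:2.96

Answer: 1:5.38:2.96


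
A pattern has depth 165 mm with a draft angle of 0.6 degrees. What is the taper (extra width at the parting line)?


Formula: taper = depth * tan(draft_angle)
tan(0.6 deg) = 0.0104724
taper = 165 mm * 0.0104724 = 1.7279 mm

1.7279 mm


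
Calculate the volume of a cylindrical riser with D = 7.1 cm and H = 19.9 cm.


Formula: V = pi * (D/2)^2 * H  (cylinder volume)
Radius = D/2 = 7.1/2 = 3.55 cm
V = pi * 3.55^2 * 19.9 = 787.8792 cm^3

Final answer: 787.8792 cm^3


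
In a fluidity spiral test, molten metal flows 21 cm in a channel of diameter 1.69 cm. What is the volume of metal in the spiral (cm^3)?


Formula: V = pi * (d/2)^2 * L  (cylinder volume)
Radius = 1.69/2 = 0.845 cm
V = pi * 0.845^2 * 21 = 47.1067 cm^3

47.1067 cm^3


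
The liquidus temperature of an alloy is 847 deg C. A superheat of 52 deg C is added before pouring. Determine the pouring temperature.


Formula: T_pour = T_melt + Superheat
T_pour = 847 + 52 = 899 deg C

899 deg C


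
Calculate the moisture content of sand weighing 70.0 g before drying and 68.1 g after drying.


Formula: MC = (W_wet - W_dry) / W_wet * 100
Water mass = 70.0 - 68.1 = 1.9 g
MC = 1.9 / 70.0 * 100 = 2.7143%

Final answer: 2.7143%


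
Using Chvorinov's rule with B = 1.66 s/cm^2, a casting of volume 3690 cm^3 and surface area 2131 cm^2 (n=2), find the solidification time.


Formula: t_s = B * (V/A)^n  (Chvorinov's rule, n=2)
Modulus M = V/A = 3690/2131 = 1.731581 cm
M^2 = 1.731581^2 = 2.998373 cm^2
t_s = 1.66 * 2.998373 = 4.9773 s

Final answer: 4.9773 s


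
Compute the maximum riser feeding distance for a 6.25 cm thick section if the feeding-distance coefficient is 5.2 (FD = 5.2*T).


Formula: FD = 5.2 * T  (riser feeding-distance rule)
FD = 5.2 * 6.25 cm = 32.5000 cm

Answer: 32.5000 cm


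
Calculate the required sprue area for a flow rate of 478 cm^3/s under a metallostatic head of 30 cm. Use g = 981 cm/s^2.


Formula: v = sqrt(2*g*h), A = Q/v
Velocity: v = sqrt(2 * 981 * 30) = sqrt(58860) = 242.6108 cm/s
Sprue area: A = Q / v = 478 / 242.6108 = 1.9702 cm^2

1.9702 cm^2


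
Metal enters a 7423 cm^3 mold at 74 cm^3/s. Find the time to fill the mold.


Formula: t_fill = V_mold / Q_flow
t = 7423 cm^3 / 74 cm^3/s = 100.3108 s

Answer: 100.3108 s


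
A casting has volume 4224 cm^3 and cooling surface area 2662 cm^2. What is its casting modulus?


Formula: Casting Modulus M = V / A
M = 4224 cm^3 / 2662 cm^2 = 1.5868 cm


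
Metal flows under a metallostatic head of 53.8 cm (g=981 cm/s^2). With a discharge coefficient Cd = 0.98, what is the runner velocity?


Formula: v = Cd * sqrt(2 * g * h)  (Torricelli with discharge coefficient)
2*g*h = 2 * 981 * 53.8 = 105555.6 cm^2/s^2
sqrt(105555.6) = 324.89321 cm/s
v = 0.98 * 324.89321 = 318.3953 cm/s

318.3953 cm/s


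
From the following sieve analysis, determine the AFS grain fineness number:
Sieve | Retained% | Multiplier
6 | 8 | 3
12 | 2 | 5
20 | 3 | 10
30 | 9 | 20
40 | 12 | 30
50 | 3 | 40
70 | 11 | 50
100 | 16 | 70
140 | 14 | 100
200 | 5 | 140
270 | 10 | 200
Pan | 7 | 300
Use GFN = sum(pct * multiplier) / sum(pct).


Formula: GFN = sum(pct * multiplier) / sum(pct)
sum(pct * multiplier) = 8594
sum(pct) = 100
GFN = 8594 / 100 = 85.94

Answer: 85.94


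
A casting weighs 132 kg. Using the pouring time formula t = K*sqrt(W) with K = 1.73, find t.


Formula: t = K * sqrt(W)
sqrt(W) = sqrt(132) = 11.48913
t = 1.73 * 11.48913 = 19.8762 s

19.8762 s


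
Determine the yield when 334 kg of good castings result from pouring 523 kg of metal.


Formula: Casting Yield = (W_good / W_total) * 100
Yield = (334 kg / 523 kg) * 100 = 63.8623%

63.8623%


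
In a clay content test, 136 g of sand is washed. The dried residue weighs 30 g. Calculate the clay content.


Formula: Clay% = (W_total - W_washed) / W_total * 100
Clay mass = 136 - 30 = 106 g
Clay% = 106 / 136 * 100 = 77.9412%

Answer: 77.9412%


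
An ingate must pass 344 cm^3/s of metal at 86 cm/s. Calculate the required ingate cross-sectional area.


Formula: A_ingate = Q / v  (continuity equation)
A = 344 cm^3/s / 86 cm/s = 4.0000 cm^2

Final answer: 4.0000 cm^2


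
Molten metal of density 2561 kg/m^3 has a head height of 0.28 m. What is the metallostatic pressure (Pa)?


Formula: P = rho * g * h
rho * g = 2561 * 9.81 = 25123.41 N/m^3
P = 25123.41 * 0.28 = 7034.5548 Pa


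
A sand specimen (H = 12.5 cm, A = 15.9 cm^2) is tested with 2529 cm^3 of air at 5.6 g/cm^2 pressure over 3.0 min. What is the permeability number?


Formula: Permeability Number P = (V * H) / (p * A * t)
Numerator: V * H = 2529 * 12.5 = 31612.5
Denominator: p * A * t = 5.6 * 15.9 * 3.0 = 267.12
P = 31612.5 / 267.12 = 118.3457

Answer: 118.3457


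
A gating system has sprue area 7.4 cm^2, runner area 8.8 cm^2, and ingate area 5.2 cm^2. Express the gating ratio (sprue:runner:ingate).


Sprue:Runner:Ingate = 1 : 8.8/7.4 : 5.2/7.4 = 1:1.19:0.70


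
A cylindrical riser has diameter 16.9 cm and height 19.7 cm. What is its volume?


Formula: V = pi * (D/2)^2 * H  (cylinder volume)
Radius = D/2 = 16.9/2 = 8.45 cm
V = pi * 8.45^2 * 19.7 = 4419.0561 cm^3

Answer: 4419.0561 cm^3


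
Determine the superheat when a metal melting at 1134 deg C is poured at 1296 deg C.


Formula: Superheat = T_pour - T_melt
Superheat = 1296 - 1134 = 162 deg C

Final answer: 162 deg C


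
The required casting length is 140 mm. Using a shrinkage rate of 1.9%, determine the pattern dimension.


Formula: L_pattern = L_casting * (1 + shrinkage_rate/100)
Shrinkage factor = 1 + 1.9/100 = 1.019
L_pattern = 140 mm * 1.019 = 142.6600 mm


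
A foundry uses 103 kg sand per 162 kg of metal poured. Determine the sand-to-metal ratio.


Formula: Sand-to-Metal Ratio = W_sand / W_metal
Ratio = 103 kg / 162 kg = 0.6358


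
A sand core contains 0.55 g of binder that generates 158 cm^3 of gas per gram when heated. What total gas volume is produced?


Formula: V_gas = W_binder * gas_evolution_rate
V = 0.55 g * 158 cm^3/g = 86.9000 cm^3

Answer: 86.9000 cm^3


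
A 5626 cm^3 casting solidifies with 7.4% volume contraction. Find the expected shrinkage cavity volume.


Formula: V_shrink = V_casting * shrinkage_pct / 100
V_shrink = 5626 cm^3 * 7.4 / 100 = 416.3240 cm^3

416.3240 cm^3


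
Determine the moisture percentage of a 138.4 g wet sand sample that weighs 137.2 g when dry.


Formula: MC = (W_wet - W_dry) / W_wet * 100
Water mass = 138.4 - 137.2 = 1.2 g
MC = 1.2 / 138.4 * 100 = 0.8671%

Final answer: 0.8671%


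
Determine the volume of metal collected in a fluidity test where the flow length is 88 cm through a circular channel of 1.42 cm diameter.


Formula: V = pi * (d/2)^2 * L  (cylinder volume)
Radius = 1.42/2 = 0.71 cm
V = pi * 0.71^2 * 88 = 139.3636 cm^3

Answer: 139.3636 cm^3


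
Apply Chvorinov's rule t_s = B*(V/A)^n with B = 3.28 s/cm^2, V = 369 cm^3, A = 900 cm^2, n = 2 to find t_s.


Formula: t_s = B * (V/A)^n  (Chvorinov's rule, n=2)
Modulus M = V/A = 369/900 = 0.410000 cm
M^2 = 0.410000^2 = 0.168100 cm^2
t_s = 3.28 * 0.168100 = 0.5514 s
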